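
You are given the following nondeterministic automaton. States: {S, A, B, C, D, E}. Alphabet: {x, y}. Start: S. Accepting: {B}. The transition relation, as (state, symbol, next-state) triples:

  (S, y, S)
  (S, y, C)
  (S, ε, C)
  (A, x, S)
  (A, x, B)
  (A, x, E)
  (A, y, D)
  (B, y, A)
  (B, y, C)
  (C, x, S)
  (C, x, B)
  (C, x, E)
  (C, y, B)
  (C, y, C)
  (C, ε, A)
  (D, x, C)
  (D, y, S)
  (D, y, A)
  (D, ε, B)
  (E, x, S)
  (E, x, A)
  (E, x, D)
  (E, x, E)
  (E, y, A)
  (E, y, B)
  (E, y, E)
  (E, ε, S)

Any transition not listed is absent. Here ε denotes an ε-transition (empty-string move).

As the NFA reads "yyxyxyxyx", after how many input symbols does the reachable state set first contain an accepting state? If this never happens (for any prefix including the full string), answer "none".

1

Start: ε-closure({S}) = {S, A, C}.
Read 'y': {S, A, C} → {S, A, B, C, D}.
None of the earlier sets intersect F, but {S, A, B, C, D} does.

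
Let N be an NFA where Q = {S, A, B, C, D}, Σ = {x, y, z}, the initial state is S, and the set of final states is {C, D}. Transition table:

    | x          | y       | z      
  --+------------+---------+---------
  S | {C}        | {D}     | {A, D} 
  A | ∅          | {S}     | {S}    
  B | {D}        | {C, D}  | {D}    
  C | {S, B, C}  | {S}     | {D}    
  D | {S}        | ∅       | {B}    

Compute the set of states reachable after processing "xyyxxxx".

{S, B, C, D}

Start in {S}.
Read 'x': S→{C}; now {C}.
Read 'y': C→{S}; now {S}.
Read 'y': S→{D}; now {D}.
Read 'x': D→{S}; now {S}.
Read 'x': S→{C}; now {C}.
Read 'x': C→{S, B, C}; now {S, B, C}.
Read 'x': S→{C}, B→{D}, C→{S, B, C}; now {S, B, C, D}.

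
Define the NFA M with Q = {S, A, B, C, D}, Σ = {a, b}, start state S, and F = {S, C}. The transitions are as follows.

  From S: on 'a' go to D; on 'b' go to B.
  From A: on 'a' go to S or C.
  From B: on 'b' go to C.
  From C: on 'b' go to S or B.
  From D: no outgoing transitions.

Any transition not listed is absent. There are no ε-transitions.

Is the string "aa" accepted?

No

Start in {S}.
Read 'a': S→{D}; now {D}.
Read 'a': D→∅; now ∅.
The final set ∅ contains no accepting state.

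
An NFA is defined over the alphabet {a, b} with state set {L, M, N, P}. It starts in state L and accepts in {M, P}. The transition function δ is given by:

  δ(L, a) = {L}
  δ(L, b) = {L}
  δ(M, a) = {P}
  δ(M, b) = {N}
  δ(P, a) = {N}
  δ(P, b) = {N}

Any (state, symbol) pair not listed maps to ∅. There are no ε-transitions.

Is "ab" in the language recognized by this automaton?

Start in {L}.
Read 'a': L→{L}; now {L}.
Read 'b': L→{L}; now {L}.
The final set {L} contains no accepting state.

No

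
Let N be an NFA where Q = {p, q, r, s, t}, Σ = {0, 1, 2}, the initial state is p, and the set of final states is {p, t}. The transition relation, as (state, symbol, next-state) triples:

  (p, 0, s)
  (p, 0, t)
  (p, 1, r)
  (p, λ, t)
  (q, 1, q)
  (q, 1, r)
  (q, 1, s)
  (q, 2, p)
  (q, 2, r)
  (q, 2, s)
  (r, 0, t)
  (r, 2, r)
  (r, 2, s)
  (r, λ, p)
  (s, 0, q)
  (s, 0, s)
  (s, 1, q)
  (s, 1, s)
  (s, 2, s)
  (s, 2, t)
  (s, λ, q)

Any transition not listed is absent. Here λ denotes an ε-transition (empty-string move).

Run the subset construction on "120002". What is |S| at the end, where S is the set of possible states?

Start: ε-closure({p}) = {p, t}.
Read '1': p→{r}, t→∅; union {r}; ε-closure = {p, r, t}.
Read '2': p→∅, r→{r, s}, t→∅; union {r, s}; ε-closure = {p, q, r, s, t}.
Read '0': p→{s, t}, q→∅, r→{t}, s→{q, s}, t→∅; now {q, s, t}.
Read '0': q→∅, s→{q, s}, t→∅; now {q, s}.
Read '0': q→∅, s→{q, s}; now {q, s}.
Read '2': q→{p, r, s}, s→{s, t}; union {p, r, s, t}; ε-closure = {p, q, r, s, t}.
That set has 5 states.

5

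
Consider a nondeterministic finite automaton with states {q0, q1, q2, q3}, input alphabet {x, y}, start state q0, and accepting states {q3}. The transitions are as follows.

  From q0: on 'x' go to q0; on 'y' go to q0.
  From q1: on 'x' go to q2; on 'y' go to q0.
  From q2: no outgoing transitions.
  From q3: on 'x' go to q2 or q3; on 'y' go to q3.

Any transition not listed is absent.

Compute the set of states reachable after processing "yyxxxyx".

Start in {q0}.
Read 'y': q0→{q0}; now {q0}.
Read 'y': q0→{q0}; now {q0}.
Read 'x': q0→{q0}; now {q0}.
Read 'x': q0→{q0}; now {q0}.
Read 'x': q0→{q0}; now {q0}.
Read 'y': q0→{q0}; now {q0}.
Read 'x': q0→{q0}; now {q0}.

{q0}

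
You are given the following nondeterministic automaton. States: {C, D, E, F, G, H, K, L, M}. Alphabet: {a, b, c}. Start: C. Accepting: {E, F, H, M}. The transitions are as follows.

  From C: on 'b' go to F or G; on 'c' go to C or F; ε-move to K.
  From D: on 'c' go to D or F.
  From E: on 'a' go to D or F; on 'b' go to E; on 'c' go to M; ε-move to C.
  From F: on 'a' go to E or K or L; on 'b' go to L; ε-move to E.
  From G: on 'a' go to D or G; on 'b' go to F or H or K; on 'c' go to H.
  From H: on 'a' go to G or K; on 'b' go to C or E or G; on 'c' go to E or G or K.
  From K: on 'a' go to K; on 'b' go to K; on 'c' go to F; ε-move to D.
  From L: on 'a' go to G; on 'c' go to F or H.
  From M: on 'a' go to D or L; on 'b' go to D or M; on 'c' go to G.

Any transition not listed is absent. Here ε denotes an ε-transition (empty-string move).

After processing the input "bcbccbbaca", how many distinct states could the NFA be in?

Start: ε-closure({C}) = {C, D, K}.
Read 'b': C→{F, G}, D→∅, K→{K}; union {F, G, K}; ε-closure = {C, D, E, F, G, K}.
Read 'c': C→{C, F}, D→{D, F}, E→{M}, F→∅, G→{H}, K→{F}; union {C, D, F, H, M}; ε-closure = {C, D, E, F, H, K, M}.
Read 'b': C→{F, G}, D→∅, E→{E}, F→{L}, H→{C, E, G}, K→{K}, M→{D, M}; now {C, D, E, F, G, K, L, M}.
Read 'c': C→{C, F}, D→{D, F}, E→{M}, F→∅, G→{H}, K→{F}, L→{F, H}, M→{G}; union {C, D, F, G, H, M}; ε-closure = {C, D, E, F, G, H, K, M}.
Read 'c': C→{C, F}, D→{D, F}, E→{M}, F→∅, G→{H}, H→{E, G, K}, K→{F}, M→{G}; now {C, D, E, F, G, H, K, M}.
Read 'b': C→{F, G}, D→∅, E→{E}, F→{L}, G→{F, H, K}, H→{C, E, G}, K→{K}, M→{D, M}; now {C, D, E, F, G, H, K, L, M}.
Read 'b': C→{F, G}, D→∅, E→{E}, F→{L}, G→{F, H, K}, H→{C, E, G}, K→{K}, L→∅, M→{D, M}; now {C, D, E, F, G, H, K, L, M}.
Read 'a': C→∅, D→∅, E→{D, F}, F→{E, K, L}, G→{D, G}, H→{G, K}, K→{K}, L→{G}, M→{D, L}; union {D, E, F, G, K, L}; ε-closure = {C, D, E, F, G, K, L}.
Read 'c': C→{C, F}, D→{D, F}, E→{M}, F→∅, G→{H}, K→{F}, L→{F, H}; union {C, D, F, H, M}; ε-closure = {C, D, E, F, H, K, M}.
Read 'a': C→∅, D→∅, E→{D, F}, F→{E, K, L}, H→{G, K}, K→{K}, M→{D, L}; union {D, E, F, G, K, L}; ε-closure = {C, D, E, F, G, K, L}.
That set has 7 states.

7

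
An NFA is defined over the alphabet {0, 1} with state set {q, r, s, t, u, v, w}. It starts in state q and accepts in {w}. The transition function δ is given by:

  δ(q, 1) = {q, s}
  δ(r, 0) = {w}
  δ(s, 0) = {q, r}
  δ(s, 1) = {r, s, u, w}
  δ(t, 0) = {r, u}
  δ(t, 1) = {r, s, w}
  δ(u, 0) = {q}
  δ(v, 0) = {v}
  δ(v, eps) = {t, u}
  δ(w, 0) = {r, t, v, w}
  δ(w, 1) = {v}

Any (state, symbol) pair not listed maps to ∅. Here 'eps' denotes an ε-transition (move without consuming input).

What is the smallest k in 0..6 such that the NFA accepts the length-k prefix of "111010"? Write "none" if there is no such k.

Start in {q}.
Read '1': {q} → {q, s}.
Read '1': {q, s} → {q, r, s, u, w}.
None of the earlier sets intersect F, but {q, r, s, u, w} does.

2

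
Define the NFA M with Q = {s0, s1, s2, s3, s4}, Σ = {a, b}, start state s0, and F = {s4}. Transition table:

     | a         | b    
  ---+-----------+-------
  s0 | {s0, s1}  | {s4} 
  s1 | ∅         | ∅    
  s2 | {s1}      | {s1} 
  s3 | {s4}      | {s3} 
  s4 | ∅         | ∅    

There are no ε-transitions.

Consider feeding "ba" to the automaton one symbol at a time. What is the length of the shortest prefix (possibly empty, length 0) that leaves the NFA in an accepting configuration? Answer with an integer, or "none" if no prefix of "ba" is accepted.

1

Start in {s0}.
Read 'b': {s0} → {s4}.
None of the earlier sets intersect F, but {s4} does.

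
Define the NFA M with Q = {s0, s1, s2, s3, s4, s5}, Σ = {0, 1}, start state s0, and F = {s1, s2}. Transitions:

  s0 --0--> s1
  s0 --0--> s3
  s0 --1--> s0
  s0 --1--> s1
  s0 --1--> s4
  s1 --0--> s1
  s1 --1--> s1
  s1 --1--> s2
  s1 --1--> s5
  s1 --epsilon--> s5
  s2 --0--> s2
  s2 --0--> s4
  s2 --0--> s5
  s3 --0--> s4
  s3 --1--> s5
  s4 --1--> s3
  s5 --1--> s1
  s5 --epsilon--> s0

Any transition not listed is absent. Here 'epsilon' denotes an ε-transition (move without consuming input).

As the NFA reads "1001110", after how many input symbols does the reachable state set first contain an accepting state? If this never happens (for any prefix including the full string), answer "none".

1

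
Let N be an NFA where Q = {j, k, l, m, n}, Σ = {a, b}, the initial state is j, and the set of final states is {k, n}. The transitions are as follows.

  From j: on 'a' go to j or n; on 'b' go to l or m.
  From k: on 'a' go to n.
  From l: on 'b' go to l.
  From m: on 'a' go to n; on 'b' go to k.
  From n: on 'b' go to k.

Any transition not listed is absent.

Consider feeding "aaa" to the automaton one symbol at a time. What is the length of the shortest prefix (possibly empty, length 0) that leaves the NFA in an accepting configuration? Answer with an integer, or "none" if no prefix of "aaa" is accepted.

Start in {j}.
Read 'a': {j} → {j, n}.
None of the earlier sets intersect F, but {j, n} does.

1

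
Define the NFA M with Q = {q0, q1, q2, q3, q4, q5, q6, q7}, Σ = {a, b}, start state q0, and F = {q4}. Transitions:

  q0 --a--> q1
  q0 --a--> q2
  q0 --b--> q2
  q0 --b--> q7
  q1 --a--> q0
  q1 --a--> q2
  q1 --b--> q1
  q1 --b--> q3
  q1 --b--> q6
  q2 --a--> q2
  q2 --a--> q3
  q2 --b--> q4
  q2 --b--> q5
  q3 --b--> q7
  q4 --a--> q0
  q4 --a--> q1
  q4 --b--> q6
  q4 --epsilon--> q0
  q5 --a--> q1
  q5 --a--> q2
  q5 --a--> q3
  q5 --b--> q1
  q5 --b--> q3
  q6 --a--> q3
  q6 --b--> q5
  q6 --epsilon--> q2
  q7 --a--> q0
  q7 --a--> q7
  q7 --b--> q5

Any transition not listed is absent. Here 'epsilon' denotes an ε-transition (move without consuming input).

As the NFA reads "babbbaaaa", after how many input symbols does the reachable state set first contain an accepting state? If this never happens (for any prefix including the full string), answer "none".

3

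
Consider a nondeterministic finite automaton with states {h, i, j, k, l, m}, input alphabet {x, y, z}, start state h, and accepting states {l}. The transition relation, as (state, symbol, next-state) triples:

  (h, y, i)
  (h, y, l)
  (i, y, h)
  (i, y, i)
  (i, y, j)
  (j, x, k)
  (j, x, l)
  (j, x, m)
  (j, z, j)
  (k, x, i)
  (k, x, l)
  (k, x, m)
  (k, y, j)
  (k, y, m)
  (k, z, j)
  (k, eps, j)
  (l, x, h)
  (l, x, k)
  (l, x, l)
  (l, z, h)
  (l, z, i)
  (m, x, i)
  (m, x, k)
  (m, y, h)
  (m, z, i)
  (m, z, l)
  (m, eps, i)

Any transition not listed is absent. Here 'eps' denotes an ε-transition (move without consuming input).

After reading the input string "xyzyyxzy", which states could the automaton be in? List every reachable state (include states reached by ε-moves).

Start in {h}.
Read 'x': {h} → ∅.
The set is empty and remains empty for the remaining 7 symbols.

∅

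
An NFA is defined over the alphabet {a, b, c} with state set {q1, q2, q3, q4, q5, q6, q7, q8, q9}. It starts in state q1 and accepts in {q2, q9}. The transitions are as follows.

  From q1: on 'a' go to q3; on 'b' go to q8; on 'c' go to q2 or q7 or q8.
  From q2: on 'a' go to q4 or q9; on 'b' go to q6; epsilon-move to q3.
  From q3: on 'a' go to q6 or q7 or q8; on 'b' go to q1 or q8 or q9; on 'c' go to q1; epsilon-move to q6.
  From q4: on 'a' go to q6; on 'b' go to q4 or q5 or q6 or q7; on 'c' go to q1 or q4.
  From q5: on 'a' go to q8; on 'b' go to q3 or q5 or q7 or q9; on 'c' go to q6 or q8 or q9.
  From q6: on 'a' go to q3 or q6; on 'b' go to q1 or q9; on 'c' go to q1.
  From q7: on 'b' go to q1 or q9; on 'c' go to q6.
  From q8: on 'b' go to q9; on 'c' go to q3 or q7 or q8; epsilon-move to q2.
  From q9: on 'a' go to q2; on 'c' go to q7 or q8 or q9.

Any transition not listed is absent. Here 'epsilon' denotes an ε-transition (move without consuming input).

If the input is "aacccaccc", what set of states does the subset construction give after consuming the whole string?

{q1, q2, q3, q4, q6, q7, q8, q9}

Start in {q1}.
Read 'a': q1→{q3}; union {q3}; ε-closure = {q3, q6}.
Read 'a': q3→{q6, q7, q8}, q6→{q3, q6}; union {q3, q6, q7, q8}; ε-closure = {q2, q3, q6, q7, q8}.
Read 'c': q2→∅, q3→{q1}, q6→{q1}, q7→{q6}, q8→{q3, q7, q8}; union {q1, q3, q6, q7, q8}; ε-closure = {q1, q2, q3, q6, q7, q8}.
Read 'c': q1→{q2, q7, q8}, q2→∅, q3→{q1}, q6→{q1}, q7→{q6}, q8→{q3, q7, q8}; now {q1, q2, q3, q6, q7, q8}.
Read 'c': q1→{q2, q7, q8}, q2→∅, q3→{q1}, q6→{q1}, q7→{q6}, q8→{q3, q7, q8}; now {q1, q2, q3, q6, q7, q8}.
Read 'a': q1→{q3}, q2→{q4, q9}, q3→{q6, q7, q8}, q6→{q3, q6}, q7→∅, q8→∅; union {q3, q4, q6, q7, q8, q9}; ε-closure = {q2, q3, q4, q6, q7, q8, q9}.
Read 'c': q2→∅, q3→{q1}, q4→{q1, q4}, q6→{q1}, q7→{q6}, q8→{q3, q7, q8}, q9→{q7, q8, q9}; union {q1, q3, q4, q6, q7, q8, q9}; ε-closure = {q1, q2, q3, q4, q6, q7, q8, q9}.
Read 'c': q1→{q2, q7, q8}, q2→∅, q3→{q1}, q4→{q1, q4}, q6→{q1}, q7→{q6}, q8→{q3, q7, q8}, q9→{q7, q8, q9}; now {q1, q2, q3, q4, q6, q7, q8, q9}.
Read 'c': q1→{q2, q7, q8}, q2→∅, q3→{q1}, q4→{q1, q4}, q6→{q1}, q7→{q6}, q8→{q3, q7, q8}, q9→{q7, q8, q9}; now {q1, q2, q3, q4, q6, q7, q8, q9}.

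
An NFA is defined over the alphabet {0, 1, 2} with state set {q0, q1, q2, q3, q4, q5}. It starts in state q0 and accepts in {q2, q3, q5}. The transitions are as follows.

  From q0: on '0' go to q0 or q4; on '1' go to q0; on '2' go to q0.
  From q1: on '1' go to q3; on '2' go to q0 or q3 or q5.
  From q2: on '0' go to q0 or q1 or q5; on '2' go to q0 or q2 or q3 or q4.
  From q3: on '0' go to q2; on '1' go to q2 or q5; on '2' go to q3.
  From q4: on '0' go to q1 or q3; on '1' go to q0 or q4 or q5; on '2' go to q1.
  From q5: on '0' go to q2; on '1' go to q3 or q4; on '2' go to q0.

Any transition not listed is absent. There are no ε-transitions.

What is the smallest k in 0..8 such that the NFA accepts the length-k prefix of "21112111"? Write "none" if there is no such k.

Start in {q0}.
Read '2': q0→{q0}; now {q0}.
Read '1': q0→{q0}; now {q0}.
Read '1': q0→{q0}; now {q0}.
Read '1': q0→{q0}; now {q0}.
Read '2': q0→{q0}; now {q0}.
Read '1': q0→{q0}; now {q0}.
Read '1': q0→{q0}; now {q0}.
Read '1': q0→{q0}; now {q0}.
No reachable set along the way intersects F.

none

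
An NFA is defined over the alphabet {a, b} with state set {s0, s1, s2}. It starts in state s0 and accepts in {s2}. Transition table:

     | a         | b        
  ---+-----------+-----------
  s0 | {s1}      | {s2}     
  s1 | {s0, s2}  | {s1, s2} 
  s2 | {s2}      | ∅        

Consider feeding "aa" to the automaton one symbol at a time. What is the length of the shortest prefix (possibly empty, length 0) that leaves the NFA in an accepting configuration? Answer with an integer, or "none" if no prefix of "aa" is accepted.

Start in {s0}.
Read 'a': {s0} → {s1}.
Read 'a': {s1} → {s0, s2}.
None of the earlier sets intersect F, but {s0, s2} does.

2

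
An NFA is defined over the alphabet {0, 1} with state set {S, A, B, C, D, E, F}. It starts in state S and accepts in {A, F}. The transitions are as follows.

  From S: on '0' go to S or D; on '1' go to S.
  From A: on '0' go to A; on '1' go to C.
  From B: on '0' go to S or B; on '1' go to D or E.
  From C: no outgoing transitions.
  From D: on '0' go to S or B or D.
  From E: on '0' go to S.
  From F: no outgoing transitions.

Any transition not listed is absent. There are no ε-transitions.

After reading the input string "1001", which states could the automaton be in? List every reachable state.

Start in {S}.
Read '1': S→{S}; now {S}.
Read '0': S→{S, D}; now {S, D}.
Read '0': S→{S, D}, D→{S, B, D}; now {S, B, D}.
Read '1': S→{S}, B→{D, E}, D→∅; now {S, D, E}.

{S, D, E}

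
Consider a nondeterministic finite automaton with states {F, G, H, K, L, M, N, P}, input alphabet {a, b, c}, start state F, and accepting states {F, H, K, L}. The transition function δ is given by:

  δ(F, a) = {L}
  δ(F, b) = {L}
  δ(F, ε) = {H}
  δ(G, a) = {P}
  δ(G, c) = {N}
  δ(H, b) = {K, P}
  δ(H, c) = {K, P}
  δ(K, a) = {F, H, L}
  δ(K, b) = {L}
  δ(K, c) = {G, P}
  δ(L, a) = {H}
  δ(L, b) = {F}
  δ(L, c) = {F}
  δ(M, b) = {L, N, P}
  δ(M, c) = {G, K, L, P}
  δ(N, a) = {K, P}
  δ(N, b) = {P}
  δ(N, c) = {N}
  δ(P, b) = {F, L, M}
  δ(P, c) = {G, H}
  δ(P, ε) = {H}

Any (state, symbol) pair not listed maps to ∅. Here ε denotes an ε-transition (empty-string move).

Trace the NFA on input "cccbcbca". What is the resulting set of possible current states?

Start: ε-closure({F}) = {F, H}.
Read 'c': F→∅, H→{K, P}; union {K, P}; ε-closure = {H, K, P}.
Read 'c': H→{K, P}, K→{G, P}, P→{G, H}; now {G, H, K, P}.
Read 'c': G→{N}, H→{K, P}, K→{G, P}, P→{G, H}; now {G, H, K, N, P}.
Read 'b': G→∅, H→{K, P}, K→{L}, N→{P}, P→{F, L, M}; union {F, K, L, M, P}; ε-closure = {F, H, K, L, M, P}.
Read 'c': F→∅, H→{K, P}, K→{G, P}, L→{F}, M→{G, K, L, P}, P→{G, H}; now {F, G, H, K, L, P}.
Read 'b': F→{L}, G→∅, H→{K, P}, K→{L}, L→{F}, P→{F, L, M}; union {F, K, L, M, P}; ε-closure = {F, H, K, L, M, P}.
Read 'c': F→∅, H→{K, P}, K→{G, P}, L→{F}, M→{G, K, L, P}, P→{G, H}; now {F, G, H, K, L, P}.
Read 'a': F→{L}, G→{P}, H→∅, K→{F, H, L}, L→{H}, P→∅; now {F, H, L, P}.

{F, H, L, P}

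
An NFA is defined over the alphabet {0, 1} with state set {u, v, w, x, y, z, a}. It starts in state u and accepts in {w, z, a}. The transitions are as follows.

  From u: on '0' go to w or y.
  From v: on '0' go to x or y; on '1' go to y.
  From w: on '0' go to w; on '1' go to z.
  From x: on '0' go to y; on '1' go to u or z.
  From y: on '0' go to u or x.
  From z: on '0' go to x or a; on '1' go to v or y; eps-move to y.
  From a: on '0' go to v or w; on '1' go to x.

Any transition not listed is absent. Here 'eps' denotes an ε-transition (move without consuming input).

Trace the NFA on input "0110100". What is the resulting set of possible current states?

{u, v, w, x, y}

Start in {u}.
Read '0': u→{w, y}; now {w, y}.
Read '1': w→{z}, y→∅; union {z}; ε-closure = {y, z}.
Read '1': y→∅, z→{v, y}; now {v, y}.
Read '0': v→{x, y}, y→{u, x}; now {u, x, y}.
Read '1': u→∅, x→{u, z}, y→∅; union {u, z}; ε-closure = {u, y, z}.
Read '0': u→{w, y}, y→{u, x}, z→{x, a}; now {u, w, x, y, a}.
Read '0': u→{w, y}, w→{w}, x→{y}, y→{u, x}, a→{v, w}; now {u, v, w, x, y}.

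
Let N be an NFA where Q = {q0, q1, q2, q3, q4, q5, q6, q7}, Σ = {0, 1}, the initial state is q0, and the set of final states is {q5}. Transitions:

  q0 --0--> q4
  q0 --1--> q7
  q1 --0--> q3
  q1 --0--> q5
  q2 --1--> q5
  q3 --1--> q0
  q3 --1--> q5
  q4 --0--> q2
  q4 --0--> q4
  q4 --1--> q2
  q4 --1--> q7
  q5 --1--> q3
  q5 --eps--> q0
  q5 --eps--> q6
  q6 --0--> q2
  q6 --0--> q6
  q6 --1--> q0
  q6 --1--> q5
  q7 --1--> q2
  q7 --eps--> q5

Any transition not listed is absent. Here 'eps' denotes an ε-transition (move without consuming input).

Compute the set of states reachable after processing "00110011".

Start in {q0}.
Read '0': q0→{q4}; now {q4}.
Read '0': q4→{q2, q4}; now {q2, q4}.
Read '1': q2→{q5}, q4→{q2, q7}; union {q2, q5, q7}; ε-closure = {q0, q2, q5, q6, q7}.
Read '1': q0→{q7}, q2→{q5}, q5→{q3}, q6→{q0, q5}, q7→{q2}; union {q0, q2, q3, q5, q7}; ε-closure = {q0, q2, q3, q5, q6, q7}.
Read '0': q0→{q4}, q2→∅, q3→∅, q5→∅, q6→{q2, q6}, q7→∅; now {q2, q4, q6}.
Read '0': q2→∅, q4→{q2, q4}, q6→{q2, q6}; now {q2, q4, q6}.
Read '1': q2→{q5}, q4→{q2, q7}, q6→{q0, q5}; union {q0, q2, q5, q7}; ε-closure = {q0, q2, q5, q6, q7}.
Read '1': q0→{q7}, q2→{q5}, q5→{q3}, q6→{q0, q5}, q7→{q2}; union {q0, q2, q3, q5, q7}; ε-closure = {q0, q2, q3, q5, q6, q7}.

{q0, q2, q3, q5, q6, q7}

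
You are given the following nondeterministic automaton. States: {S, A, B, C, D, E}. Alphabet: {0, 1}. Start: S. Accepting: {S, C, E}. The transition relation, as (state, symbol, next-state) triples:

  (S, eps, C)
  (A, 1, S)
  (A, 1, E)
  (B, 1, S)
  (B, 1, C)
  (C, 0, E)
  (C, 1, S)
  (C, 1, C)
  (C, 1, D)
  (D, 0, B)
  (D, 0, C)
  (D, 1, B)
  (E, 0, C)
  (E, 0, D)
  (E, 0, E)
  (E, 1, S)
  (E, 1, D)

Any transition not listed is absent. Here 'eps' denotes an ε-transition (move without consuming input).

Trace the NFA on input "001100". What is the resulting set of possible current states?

{C, D, E}

Start: ε-closure({S}) = {S, C}.
Read '0': S→∅, C→{E}; now {E}.
Read '0': E→{C, D, E}; now {C, D, E}.
Read '1': C→{S, C, D}, D→{B}, E→{S, D}; now {S, B, C, D}.
Read '1': S→∅, B→{S, C}, C→{S, C, D}, D→{B}; now {S, B, C, D}.
Read '0': S→∅, B→∅, C→{E}, D→{B, C}; now {B, C, E}.
Read '0': B→∅, C→{E}, E→{C, D, E}; now {C, D, E}.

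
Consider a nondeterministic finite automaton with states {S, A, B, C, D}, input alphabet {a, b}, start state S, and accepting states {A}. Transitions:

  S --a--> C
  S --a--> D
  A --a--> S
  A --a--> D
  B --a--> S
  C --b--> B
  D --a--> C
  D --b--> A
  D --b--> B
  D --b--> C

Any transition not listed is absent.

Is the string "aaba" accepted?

Start in {S}.
Read 'a': S→{C, D}; now {C, D}.
Read 'a': C→∅, D→{C}; now {C}.
Read 'b': C→{B}; now {B}.
Read 'a': B→{S}; now {S}.
The final set {S} contains no accepting state.

No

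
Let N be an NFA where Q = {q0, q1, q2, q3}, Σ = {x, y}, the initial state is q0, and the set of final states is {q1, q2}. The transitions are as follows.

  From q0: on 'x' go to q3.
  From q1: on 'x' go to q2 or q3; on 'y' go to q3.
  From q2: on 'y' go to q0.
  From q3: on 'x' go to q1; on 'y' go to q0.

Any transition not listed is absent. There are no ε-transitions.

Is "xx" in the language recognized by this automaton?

Start in {q0}.
Read 'x': q0→{q3}; now {q3}.
Read 'x': q3→{q1}; now {q1}.
The final set {q1} contains the accepting state q1.

Yes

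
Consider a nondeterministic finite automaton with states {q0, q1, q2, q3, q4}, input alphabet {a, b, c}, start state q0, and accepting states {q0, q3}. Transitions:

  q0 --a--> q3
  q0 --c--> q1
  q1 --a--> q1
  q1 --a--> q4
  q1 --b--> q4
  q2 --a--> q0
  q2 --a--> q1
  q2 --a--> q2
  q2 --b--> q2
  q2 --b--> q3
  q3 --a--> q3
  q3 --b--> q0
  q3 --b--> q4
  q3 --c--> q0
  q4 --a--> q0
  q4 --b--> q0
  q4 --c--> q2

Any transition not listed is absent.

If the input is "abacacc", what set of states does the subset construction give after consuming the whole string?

{q1}

Start in {q0}.
Read 'a': {q0} → {q3}.
Read 'b': {q3} → {q0, q4}.
Read 'a': {q0, q4} → {q0, q3}.
Read 'c': {q0, q3} → {q0, q1}.
Read 'a': {q0, q1} → {q1, q3, q4}.
Read 'c': {q1, q3, q4} → {q0, q2}.
Read 'c': {q0, q2} → {q1}.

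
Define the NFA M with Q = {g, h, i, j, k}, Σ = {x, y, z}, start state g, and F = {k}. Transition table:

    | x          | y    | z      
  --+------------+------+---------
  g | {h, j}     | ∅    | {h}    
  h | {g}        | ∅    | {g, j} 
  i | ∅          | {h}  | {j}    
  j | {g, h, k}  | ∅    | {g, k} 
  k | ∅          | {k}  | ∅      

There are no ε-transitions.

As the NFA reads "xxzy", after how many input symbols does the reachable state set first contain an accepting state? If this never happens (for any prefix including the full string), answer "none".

Start in {g}.
Read 'x': g→{h, j}; now {h, j}.
Read 'x': h→{g}, j→{g, h, k}; now {g, h, k}.
None of the earlier sets intersect F, but {g, h, k} does.

2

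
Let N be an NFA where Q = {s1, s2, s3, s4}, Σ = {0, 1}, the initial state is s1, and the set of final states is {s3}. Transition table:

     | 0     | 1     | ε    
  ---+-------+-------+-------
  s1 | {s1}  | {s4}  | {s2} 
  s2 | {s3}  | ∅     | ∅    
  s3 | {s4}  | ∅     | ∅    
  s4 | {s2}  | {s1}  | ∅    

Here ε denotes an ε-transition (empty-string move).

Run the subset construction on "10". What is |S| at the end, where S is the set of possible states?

Start: ε-closure({s1}) = {s1, s2}.
Read '1': s1→{s4}, s2→∅; now {s4}.
Read '0': s4→{s2}; now {s2}.
That set has 1 state.

1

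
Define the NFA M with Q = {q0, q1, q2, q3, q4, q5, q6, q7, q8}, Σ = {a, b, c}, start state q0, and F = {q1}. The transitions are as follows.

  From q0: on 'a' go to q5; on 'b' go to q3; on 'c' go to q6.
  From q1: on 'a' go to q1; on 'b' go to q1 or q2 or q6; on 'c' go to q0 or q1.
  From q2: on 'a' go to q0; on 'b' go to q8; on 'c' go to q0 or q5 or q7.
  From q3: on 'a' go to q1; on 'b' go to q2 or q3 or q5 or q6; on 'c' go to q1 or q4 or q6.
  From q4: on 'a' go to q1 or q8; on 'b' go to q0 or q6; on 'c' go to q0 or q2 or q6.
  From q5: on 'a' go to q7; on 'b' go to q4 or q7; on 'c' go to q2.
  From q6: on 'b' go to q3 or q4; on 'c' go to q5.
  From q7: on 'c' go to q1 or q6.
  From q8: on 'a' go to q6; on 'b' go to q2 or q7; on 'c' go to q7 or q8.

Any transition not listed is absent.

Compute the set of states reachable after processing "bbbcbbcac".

{q0, q1, q2, q5, q6, q7, q8}

Start in {q0}.
Read 'b': {q0} → {q3}.
Read 'b': {q3} → {q2, q3, q5, q6}.
Read 'b': {q2, q3, q5, q6} → {q2, q3, q4, q5, q6, q7, q8}.
Read 'c': {q2, q3, q4, q5, q6, q7, q8} → {q0, q1, q2, q4, q5, q6, q7, q8}.
Read 'b': {q0, q1, q2, q4, q5, q6, q7, q8} → {q0, q1, q2, q3, q4, q6, q7, q8}.
Read 'b': {q0, q1, q2, q3, q4, q6, q7, q8} → {q0, q1, q2, q3, q4, q5, q6, q7, q8}.
Read 'c': {q0, q1, q2, q3, q4, q5, q6, q7, q8} → {q0, q1, q2, q4, q5, q6, q7, q8}.
Read 'a': {q0, q1, q2, q4, q5, q6, q7, q8} → {q0, q1, q5, q6, q7, q8}.
Read 'c': {q0, q1, q5, q6, q7, q8} → {q0, q1, q2, q5, q6, q7, q8}.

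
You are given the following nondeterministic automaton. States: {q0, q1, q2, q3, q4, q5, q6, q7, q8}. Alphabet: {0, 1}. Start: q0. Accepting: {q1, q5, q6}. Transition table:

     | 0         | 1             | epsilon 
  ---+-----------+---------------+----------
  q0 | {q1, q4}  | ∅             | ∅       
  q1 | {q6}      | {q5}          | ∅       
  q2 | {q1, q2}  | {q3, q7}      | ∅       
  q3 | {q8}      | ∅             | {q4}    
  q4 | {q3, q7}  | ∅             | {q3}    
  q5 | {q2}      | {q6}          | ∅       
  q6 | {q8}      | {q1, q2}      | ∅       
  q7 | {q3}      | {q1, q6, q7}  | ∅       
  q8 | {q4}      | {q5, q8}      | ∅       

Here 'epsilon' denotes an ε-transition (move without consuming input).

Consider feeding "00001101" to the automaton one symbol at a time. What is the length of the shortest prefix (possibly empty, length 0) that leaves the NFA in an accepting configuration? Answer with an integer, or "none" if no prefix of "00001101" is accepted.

1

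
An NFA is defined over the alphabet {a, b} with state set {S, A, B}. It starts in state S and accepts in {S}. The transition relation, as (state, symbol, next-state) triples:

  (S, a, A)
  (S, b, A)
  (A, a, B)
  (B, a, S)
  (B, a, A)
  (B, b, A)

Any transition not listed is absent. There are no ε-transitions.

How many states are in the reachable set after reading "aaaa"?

2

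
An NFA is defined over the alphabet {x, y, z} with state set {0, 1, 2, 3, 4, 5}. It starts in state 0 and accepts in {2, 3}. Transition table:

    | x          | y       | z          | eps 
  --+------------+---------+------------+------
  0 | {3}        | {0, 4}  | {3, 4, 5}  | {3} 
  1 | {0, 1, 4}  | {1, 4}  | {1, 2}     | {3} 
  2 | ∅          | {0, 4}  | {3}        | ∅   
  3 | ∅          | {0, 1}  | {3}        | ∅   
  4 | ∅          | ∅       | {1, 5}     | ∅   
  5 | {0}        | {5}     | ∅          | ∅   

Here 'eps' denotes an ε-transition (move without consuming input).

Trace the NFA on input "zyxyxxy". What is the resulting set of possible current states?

Start: ε-closure({0}) = {0, 3}.
Read 'z': {0, 3} → {3, 4, 5}.
Read 'y': {3, 4, 5} → {0, 1, 3, 5}.
Read 'x': {0, 1, 3, 5} → {0, 1, 3, 4}.
Read 'y': {0, 1, 3, 4} → {0, 1, 3, 4}.
Read 'x': {0, 1, 3, 4} → {0, 1, 3, 4}.
Read 'x': {0, 1, 3, 4} → {0, 1, 3, 4}.
Read 'y': {0, 1, 3, 4} → {0, 1, 3, 4}.

{0, 1, 3, 4}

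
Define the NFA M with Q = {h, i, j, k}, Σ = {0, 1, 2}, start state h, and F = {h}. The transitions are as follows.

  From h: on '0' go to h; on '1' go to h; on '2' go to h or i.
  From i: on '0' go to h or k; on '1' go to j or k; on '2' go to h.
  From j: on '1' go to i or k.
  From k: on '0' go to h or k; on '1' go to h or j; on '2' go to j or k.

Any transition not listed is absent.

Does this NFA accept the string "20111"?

Yes

Start in {h}.
Read '2': h→{h, i}; now {h, i}.
Read '0': h→{h}, i→{h, k}; now {h, k}.
Read '1': h→{h}, k→{h, j}; now {h, j}.
Read '1': h→{h}, j→{i, k}; now {h, i, k}.
Read '1': h→{h}, i→{j, k}, k→{h, j}; now {h, j, k}.
The final set {h, j, k} contains the accepting state h.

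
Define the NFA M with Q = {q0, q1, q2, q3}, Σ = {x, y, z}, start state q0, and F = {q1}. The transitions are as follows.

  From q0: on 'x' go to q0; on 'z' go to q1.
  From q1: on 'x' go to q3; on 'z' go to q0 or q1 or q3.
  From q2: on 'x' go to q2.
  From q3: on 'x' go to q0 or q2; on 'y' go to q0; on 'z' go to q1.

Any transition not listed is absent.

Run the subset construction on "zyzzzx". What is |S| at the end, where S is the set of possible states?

Start in {q0}.
Read 'z': q0→{q1}; now {q1}.
Read 'y': q1→∅; now ∅.
The set is empty and remains empty for the remaining 4 symbols.
That set has 0 states.

0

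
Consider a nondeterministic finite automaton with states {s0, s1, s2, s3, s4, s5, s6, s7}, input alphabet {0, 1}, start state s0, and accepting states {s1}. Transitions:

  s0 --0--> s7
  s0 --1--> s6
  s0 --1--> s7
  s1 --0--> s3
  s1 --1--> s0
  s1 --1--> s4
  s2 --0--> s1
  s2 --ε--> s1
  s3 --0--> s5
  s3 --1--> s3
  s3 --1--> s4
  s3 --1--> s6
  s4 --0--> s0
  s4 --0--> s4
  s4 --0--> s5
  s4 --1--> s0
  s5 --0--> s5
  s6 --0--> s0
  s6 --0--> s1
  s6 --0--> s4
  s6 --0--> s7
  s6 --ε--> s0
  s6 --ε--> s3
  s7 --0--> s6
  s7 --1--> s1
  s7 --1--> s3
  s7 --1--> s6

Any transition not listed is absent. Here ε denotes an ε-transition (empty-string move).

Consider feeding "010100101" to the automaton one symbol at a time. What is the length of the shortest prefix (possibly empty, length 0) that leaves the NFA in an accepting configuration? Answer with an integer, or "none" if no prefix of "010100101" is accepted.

2

Start in {s0}.
Read '0': s0→{s7}; now {s7}.
Read '1': s7→{s1, s3, s6}; union {s1, s3, s6}; ε-closure = {s0, s1, s3, s6}.
None of the earlier sets intersect F, but {s0, s1, s3, s6} does.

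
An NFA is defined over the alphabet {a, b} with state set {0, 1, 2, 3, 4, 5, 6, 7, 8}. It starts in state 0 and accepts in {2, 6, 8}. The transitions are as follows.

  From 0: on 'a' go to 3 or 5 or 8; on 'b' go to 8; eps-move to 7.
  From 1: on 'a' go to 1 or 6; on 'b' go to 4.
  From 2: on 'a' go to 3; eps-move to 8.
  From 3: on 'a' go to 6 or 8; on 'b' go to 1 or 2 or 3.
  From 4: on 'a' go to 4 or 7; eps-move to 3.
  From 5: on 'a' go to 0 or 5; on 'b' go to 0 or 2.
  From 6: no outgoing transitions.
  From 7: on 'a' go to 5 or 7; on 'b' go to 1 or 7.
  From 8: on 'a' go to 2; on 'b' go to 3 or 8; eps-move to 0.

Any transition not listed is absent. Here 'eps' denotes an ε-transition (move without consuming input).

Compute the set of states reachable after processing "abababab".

Start: ε-closure({0}) = {0, 7}.
Read 'a': 0→{3, 5, 8}, 7→{5, 7}; union {3, 5, 7, 8}; ε-closure = {0, 3, 5, 7, 8}.
Read 'b': 0→{8}, 3→{1, 2, 3}, 5→{0, 2}, 7→{1, 7}, 8→{3, 8}; now {0, 1, 2, 3, 7, 8}.
Read 'a': 0→{3, 5, 8}, 1→{1, 6}, 2→{3}, 3→{6, 8}, 7→{5, 7}, 8→{2}; union {1, 2, 3, 5, 6, 7, 8}; ε-closure = {0, 1, 2, 3, 5, 6, 7, 8}.
Read 'b': 0→{8}, 1→{4}, 2→∅, 3→{1, 2, 3}, 5→{0, 2}, 6→∅, 7→{1, 7}, 8→{3, 8}; now {0, 1, 2, 3, 4, 7, 8}.
Read 'a': 0→{3, 5, 8}, 1→{1, 6}, 2→{3}, 3→{6, 8}, 4→{4, 7}, 7→{5, 7}, 8→{2}; union {1, 2, 3, 4, 5, 6, 7, 8}; ε-closure = {0, 1, 2, 3, 4, 5, 6, 7, 8}.
Read 'b': 0→{8}, 1→{4}, 2→∅, 3→{1, 2, 3}, 4→∅, 5→{0, 2}, 6→∅, 7→{1, 7}, 8→{3, 8}; now {0, 1, 2, 3, 4, 7, 8}.
Read 'a': 0→{3, 5, 8}, 1→{1, 6}, 2→{3}, 3→{6, 8}, 4→{4, 7}, 7→{5, 7}, 8→{2}; union {1, 2, 3, 4, 5, 6, 7, 8}; ε-closure = {0, 1, 2, 3, 4, 5, 6, 7, 8}.
Read 'b': 0→{8}, 1→{4}, 2→∅, 3→{1, 2, 3}, 4→∅, 5→{0, 2}, 6→∅, 7→{1, 7}, 8→{3, 8}; now {0, 1, 2, 3, 4, 7, 8}.

{0, 1, 2, 3, 4, 7, 8}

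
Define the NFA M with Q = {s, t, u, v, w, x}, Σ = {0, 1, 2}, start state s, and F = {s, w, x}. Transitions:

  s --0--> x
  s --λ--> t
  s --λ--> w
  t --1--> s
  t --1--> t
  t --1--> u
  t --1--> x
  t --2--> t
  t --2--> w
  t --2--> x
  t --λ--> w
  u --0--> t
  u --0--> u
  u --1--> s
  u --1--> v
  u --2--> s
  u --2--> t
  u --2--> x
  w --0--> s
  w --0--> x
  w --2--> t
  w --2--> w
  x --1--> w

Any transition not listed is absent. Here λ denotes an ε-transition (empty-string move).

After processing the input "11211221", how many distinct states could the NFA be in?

5

Start: ε-closure({s}) = {s, t, w}.
Read '1': {s, t, w} → {s, t, u, w, x}.
Read '1': {s, t, u, w, x} → {s, t, u, v, w, x}.
Read '2': {s, t, u, v, w, x} → {s, t, w, x}.
Read '1': {s, t, w, x} → {s, t, u, w, x}.
Read '1': {s, t, u, w, x} → {s, t, u, v, w, x}.
Read '2': {s, t, u, v, w, x} → {s, t, w, x}.
Read '2': {s, t, w, x} → {t, w, x}.
Read '1': {t, w, x} → {s, t, u, w, x}.
That set has 5 states.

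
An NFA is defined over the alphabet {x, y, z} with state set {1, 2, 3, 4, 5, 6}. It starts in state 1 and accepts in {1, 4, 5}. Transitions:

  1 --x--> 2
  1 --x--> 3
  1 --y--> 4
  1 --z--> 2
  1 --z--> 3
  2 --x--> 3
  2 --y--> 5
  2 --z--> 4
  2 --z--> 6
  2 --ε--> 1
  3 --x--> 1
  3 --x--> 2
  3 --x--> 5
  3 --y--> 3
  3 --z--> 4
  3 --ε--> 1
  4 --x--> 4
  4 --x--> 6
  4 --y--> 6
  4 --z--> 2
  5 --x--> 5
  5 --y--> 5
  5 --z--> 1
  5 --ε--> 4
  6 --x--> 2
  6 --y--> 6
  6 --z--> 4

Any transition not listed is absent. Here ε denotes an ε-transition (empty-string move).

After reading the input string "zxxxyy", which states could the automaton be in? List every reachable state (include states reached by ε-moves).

{1, 3, 4, 5, 6}

Start in {1}.
Read 'z': {1} → {1, 2, 3}.
Read 'x': {1, 2, 3} → {1, 2, 3, 4, 5}.
Read 'x': {1, 2, 3, 4, 5} → {1, 2, 3, 4, 5, 6}.
Read 'x': {1, 2, 3, 4, 5, 6} → {1, 2, 3, 4, 5, 6}.
Read 'y': {1, 2, 3, 4, 5, 6} → {1, 3, 4, 5, 6}.
Read 'y': {1, 3, 4, 5, 6} → {1, 3, 4, 5, 6}.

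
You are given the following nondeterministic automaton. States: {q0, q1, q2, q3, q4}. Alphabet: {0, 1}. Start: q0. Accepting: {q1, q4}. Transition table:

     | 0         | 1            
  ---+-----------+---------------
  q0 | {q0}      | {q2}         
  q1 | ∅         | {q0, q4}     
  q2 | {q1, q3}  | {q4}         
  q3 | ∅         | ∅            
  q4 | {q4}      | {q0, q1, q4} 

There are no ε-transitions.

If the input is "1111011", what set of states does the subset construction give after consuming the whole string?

{q0, q1, q2, q4}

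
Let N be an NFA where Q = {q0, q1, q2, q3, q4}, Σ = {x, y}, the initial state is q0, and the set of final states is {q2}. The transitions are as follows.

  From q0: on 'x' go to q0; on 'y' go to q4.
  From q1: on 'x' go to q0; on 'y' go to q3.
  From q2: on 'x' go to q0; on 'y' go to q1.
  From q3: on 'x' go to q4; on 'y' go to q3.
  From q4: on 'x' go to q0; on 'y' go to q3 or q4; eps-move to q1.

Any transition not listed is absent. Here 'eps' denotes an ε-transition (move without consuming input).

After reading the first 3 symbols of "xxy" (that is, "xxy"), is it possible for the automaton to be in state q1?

Start in {q0}.
Read 'x': {q0} → {q0}.
Read 'x': {q0} → {q0}.
Read 'y': {q0} → {q1, q4}.
State q1 is in {q1, q4}.

Yes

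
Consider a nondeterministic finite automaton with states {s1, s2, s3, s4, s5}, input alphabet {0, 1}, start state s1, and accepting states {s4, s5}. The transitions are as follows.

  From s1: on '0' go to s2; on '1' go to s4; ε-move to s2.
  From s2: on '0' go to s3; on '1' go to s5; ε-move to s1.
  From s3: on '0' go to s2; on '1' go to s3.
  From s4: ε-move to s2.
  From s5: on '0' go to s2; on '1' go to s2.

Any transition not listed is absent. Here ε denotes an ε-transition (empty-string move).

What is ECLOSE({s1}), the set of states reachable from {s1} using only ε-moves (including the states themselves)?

{s1, s2}

Begin with {s1}.
ε-move s1 → s2; add s2.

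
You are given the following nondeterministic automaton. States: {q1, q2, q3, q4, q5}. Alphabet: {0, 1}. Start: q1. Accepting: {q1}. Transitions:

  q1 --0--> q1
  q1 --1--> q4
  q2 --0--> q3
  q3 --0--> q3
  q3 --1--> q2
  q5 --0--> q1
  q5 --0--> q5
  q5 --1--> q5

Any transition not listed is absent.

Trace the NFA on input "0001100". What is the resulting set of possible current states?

Start in {q1}.
Read '0': q1→{q1}; now {q1}.
Read '0': q1→{q1}; now {q1}.
Read '0': q1→{q1}; now {q1}.
Read '1': q1→{q4}; now {q4}.
Read '1': q4→∅; now ∅.
The set is empty and remains empty for the remaining 2 symbols.

∅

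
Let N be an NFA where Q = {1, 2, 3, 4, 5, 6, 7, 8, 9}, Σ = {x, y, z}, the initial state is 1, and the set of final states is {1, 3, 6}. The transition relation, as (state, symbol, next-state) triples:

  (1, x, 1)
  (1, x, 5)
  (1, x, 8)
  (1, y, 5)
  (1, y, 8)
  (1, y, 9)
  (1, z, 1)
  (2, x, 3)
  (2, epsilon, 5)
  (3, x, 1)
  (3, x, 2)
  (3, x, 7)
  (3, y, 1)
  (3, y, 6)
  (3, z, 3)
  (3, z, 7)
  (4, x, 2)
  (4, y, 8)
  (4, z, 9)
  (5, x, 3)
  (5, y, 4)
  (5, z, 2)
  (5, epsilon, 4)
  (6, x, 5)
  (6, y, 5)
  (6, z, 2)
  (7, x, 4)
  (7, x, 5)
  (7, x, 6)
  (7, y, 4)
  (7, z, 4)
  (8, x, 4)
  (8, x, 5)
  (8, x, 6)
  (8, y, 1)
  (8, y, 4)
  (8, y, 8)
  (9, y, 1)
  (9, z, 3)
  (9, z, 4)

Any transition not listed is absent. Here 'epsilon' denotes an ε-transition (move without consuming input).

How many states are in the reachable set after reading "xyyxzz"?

Start in {1}.
Read 'x': 1→{1, 5, 8}; union {1, 5, 8}; ε-closure = {1, 4, 5, 8}.
Read 'y': 1→{5, 8, 9}, 4→{8}, 5→{4}, 8→{1, 4, 8}; now {1, 4, 5, 8, 9}.
Read 'y': 1→{5, 8, 9}, 4→{8}, 5→{4}, 8→{1, 4, 8}, 9→{1}; now {1, 4, 5, 8, 9}.
Read 'x': 1→{1, 5, 8}, 4→{2}, 5→{3}, 8→{4, 5, 6}, 9→∅; now {1, 2, 3, 4, 5, 6, 8}.
Read 'z': 1→{1}, 2→∅, 3→{3, 7}, 4→{9}, 5→{2}, 6→{2}, 8→∅; union {1, 2, 3, 7, 9}; ε-closure = {1, 2, 3, 4, 5, 7, 9}.
Read 'z': 1→{1}, 2→∅, 3→{3, 7}, 4→{9}, 5→{2}, 7→{4}, 9→{3, 4}; union {1, 2, 3, 4, 7, 9}; ε-closure = {1, 2, 3, 4, 5, 7, 9}.
That set has 7 states.

7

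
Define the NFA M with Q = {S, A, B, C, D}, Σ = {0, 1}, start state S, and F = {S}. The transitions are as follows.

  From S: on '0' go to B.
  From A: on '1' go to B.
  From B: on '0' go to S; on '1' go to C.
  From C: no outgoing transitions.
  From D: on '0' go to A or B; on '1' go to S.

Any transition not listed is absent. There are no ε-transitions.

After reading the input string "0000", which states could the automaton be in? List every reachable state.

{S}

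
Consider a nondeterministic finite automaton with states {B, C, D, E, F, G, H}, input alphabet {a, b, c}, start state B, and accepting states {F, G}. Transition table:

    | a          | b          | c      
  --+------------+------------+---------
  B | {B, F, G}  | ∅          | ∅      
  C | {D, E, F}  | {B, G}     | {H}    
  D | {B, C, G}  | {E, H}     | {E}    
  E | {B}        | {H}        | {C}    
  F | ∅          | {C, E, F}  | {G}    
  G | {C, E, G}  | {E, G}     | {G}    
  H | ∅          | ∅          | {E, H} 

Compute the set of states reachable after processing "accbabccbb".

Start in {B}.
Read 'a': B→{B, F, G}; now {B, F, G}.
Read 'c': B→∅, F→{G}, G→{G}; now {G}.
Read 'c': G→{G}; now {G}.
Read 'b': G→{E, G}; now {E, G}.
Read 'a': E→{B}, G→{C, E, G}; now {B, C, E, G}.
Read 'b': B→∅, C→{B, G}, E→{H}, G→{E, G}; now {B, E, G, H}.
Read 'c': B→∅, E→{C}, G→{G}, H→{E, H}; now {C, E, G, H}.
Read 'c': C→{H}, E→{C}, G→{G}, H→{E, H}; now {C, E, G, H}.
Read 'b': C→{B, G}, E→{H}, G→{E, G}, H→∅; now {B, E, G, H}.
Read 'b': B→∅, E→{H}, G→{E, G}, H→∅; now {E, G, H}.

{E, G, H}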